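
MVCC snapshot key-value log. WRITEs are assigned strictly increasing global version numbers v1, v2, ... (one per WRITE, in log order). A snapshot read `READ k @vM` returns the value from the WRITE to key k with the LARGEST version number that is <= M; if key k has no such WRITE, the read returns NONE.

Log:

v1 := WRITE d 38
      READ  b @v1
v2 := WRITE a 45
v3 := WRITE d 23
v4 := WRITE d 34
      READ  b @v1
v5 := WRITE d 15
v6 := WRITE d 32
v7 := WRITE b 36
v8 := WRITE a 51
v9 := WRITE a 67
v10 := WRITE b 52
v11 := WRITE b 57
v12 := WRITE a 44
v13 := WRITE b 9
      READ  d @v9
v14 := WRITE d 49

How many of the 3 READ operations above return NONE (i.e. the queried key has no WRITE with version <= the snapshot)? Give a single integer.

Answer: 2

Derivation:
v1: WRITE d=38  (d history now [(1, 38)])
READ b @v1: history=[] -> no version <= 1 -> NONE
v2: WRITE a=45  (a history now [(2, 45)])
v3: WRITE d=23  (d history now [(1, 38), (3, 23)])
v4: WRITE d=34  (d history now [(1, 38), (3, 23), (4, 34)])
READ b @v1: history=[] -> no version <= 1 -> NONE
v5: WRITE d=15  (d history now [(1, 38), (3, 23), (4, 34), (5, 15)])
v6: WRITE d=32  (d history now [(1, 38), (3, 23), (4, 34), (5, 15), (6, 32)])
v7: WRITE b=36  (b history now [(7, 36)])
v8: WRITE a=51  (a history now [(2, 45), (8, 51)])
v9: WRITE a=67  (a history now [(2, 45), (8, 51), (9, 67)])
v10: WRITE b=52  (b history now [(7, 36), (10, 52)])
v11: WRITE b=57  (b history now [(7, 36), (10, 52), (11, 57)])
v12: WRITE a=44  (a history now [(2, 45), (8, 51), (9, 67), (12, 44)])
v13: WRITE b=9  (b history now [(7, 36), (10, 52), (11, 57), (13, 9)])
READ d @v9: history=[(1, 38), (3, 23), (4, 34), (5, 15), (6, 32)] -> pick v6 -> 32
v14: WRITE d=49  (d history now [(1, 38), (3, 23), (4, 34), (5, 15), (6, 32), (14, 49)])
Read results in order: ['NONE', 'NONE', '32']
NONE count = 2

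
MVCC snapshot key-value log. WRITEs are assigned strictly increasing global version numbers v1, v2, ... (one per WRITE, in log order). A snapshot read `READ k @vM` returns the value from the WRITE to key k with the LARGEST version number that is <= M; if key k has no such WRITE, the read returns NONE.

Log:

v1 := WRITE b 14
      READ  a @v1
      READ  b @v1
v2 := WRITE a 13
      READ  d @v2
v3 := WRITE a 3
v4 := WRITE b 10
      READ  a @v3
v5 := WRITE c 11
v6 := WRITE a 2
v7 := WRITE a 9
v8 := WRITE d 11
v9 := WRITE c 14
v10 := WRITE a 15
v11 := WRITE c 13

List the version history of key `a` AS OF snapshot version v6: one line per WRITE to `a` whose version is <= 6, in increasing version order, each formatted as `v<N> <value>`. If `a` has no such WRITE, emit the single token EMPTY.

Answer: v2 13
v3 3
v6 2

Derivation:
Scan writes for key=a with version <= 6:
  v1 WRITE b 14 -> skip
  v2 WRITE a 13 -> keep
  v3 WRITE a 3 -> keep
  v4 WRITE b 10 -> skip
  v5 WRITE c 11 -> skip
  v6 WRITE a 2 -> keep
  v7 WRITE a 9 -> drop (> snap)
  v8 WRITE d 11 -> skip
  v9 WRITE c 14 -> skip
  v10 WRITE a 15 -> drop (> snap)
  v11 WRITE c 13 -> skip
Collected: [(2, 13), (3, 3), (6, 2)]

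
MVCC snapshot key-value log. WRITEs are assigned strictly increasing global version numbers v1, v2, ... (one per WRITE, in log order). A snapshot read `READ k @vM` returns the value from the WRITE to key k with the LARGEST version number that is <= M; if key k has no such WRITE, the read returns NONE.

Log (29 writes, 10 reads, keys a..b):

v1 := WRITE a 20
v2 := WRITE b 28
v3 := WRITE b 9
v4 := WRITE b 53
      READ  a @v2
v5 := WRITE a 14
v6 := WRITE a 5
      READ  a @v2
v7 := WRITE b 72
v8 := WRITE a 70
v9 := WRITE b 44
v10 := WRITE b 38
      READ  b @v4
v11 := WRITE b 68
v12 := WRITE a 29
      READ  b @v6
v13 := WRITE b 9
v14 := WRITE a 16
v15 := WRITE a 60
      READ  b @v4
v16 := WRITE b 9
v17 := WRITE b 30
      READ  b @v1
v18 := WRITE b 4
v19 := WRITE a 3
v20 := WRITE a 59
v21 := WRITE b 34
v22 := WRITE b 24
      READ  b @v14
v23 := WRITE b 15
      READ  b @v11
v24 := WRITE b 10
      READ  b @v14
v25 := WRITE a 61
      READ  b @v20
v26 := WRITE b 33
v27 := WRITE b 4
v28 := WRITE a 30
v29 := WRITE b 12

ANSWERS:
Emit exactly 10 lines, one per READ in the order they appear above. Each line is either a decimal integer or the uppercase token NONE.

Answer: 20
20
53
53
53
NONE
9
68
9
4

Derivation:
v1: WRITE a=20  (a history now [(1, 20)])
v2: WRITE b=28  (b history now [(2, 28)])
v3: WRITE b=9  (b history now [(2, 28), (3, 9)])
v4: WRITE b=53  (b history now [(2, 28), (3, 9), (4, 53)])
READ a @v2: history=[(1, 20)] -> pick v1 -> 20
v5: WRITE a=14  (a history now [(1, 20), (5, 14)])
v6: WRITE a=5  (a history now [(1, 20), (5, 14), (6, 5)])
READ a @v2: history=[(1, 20), (5, 14), (6, 5)] -> pick v1 -> 20
v7: WRITE b=72  (b history now [(2, 28), (3, 9), (4, 53), (7, 72)])
v8: WRITE a=70  (a history now [(1, 20), (5, 14), (6, 5), (8, 70)])
v9: WRITE b=44  (b history now [(2, 28), (3, 9), (4, 53), (7, 72), (9, 44)])
v10: WRITE b=38  (b history now [(2, 28), (3, 9), (4, 53), (7, 72), (9, 44), (10, 38)])
READ b @v4: history=[(2, 28), (3, 9), (4, 53), (7, 72), (9, 44), (10, 38)] -> pick v4 -> 53
v11: WRITE b=68  (b history now [(2, 28), (3, 9), (4, 53), (7, 72), (9, 44), (10, 38), (11, 68)])
v12: WRITE a=29  (a history now [(1, 20), (5, 14), (6, 5), (8, 70), (12, 29)])
READ b @v6: history=[(2, 28), (3, 9), (4, 53), (7, 72), (9, 44), (10, 38), (11, 68)] -> pick v4 -> 53
v13: WRITE b=9  (b history now [(2, 28), (3, 9), (4, 53), (7, 72), (9, 44), (10, 38), (11, 68), (13, 9)])
v14: WRITE a=16  (a history now [(1, 20), (5, 14), (6, 5), (8, 70), (12, 29), (14, 16)])
v15: WRITE a=60  (a history now [(1, 20), (5, 14), (6, 5), (8, 70), (12, 29), (14, 16), (15, 60)])
READ b @v4: history=[(2, 28), (3, 9), (4, 53), (7, 72), (9, 44), (10, 38), (11, 68), (13, 9)] -> pick v4 -> 53
v16: WRITE b=9  (b history now [(2, 28), (3, 9), (4, 53), (7, 72), (9, 44), (10, 38), (11, 68), (13, 9), (16, 9)])
v17: WRITE b=30  (b history now [(2, 28), (3, 9), (4, 53), (7, 72), (9, 44), (10, 38), (11, 68), (13, 9), (16, 9), (17, 30)])
READ b @v1: history=[(2, 28), (3, 9), (4, 53), (7, 72), (9, 44), (10, 38), (11, 68), (13, 9), (16, 9), (17, 30)] -> no version <= 1 -> NONE
v18: WRITE b=4  (b history now [(2, 28), (3, 9), (4, 53), (7, 72), (9, 44), (10, 38), (11, 68), (13, 9), (16, 9), (17, 30), (18, 4)])
v19: WRITE a=3  (a history now [(1, 20), (5, 14), (6, 5), (8, 70), (12, 29), (14, 16), (15, 60), (19, 3)])
v20: WRITE a=59  (a history now [(1, 20), (5, 14), (6, 5), (8, 70), (12, 29), (14, 16), (15, 60), (19, 3), (20, 59)])
v21: WRITE b=34  (b history now [(2, 28), (3, 9), (4, 53), (7, 72), (9, 44), (10, 38), (11, 68), (13, 9), (16, 9), (17, 30), (18, 4), (21, 34)])
v22: WRITE b=24  (b history now [(2, 28), (3, 9), (4, 53), (7, 72), (9, 44), (10, 38), (11, 68), (13, 9), (16, 9), (17, 30), (18, 4), (21, 34), (22, 24)])
READ b @v14: history=[(2, 28), (3, 9), (4, 53), (7, 72), (9, 44), (10, 38), (11, 68), (13, 9), (16, 9), (17, 30), (18, 4), (21, 34), (22, 24)] -> pick v13 -> 9
v23: WRITE b=15  (b history now [(2, 28), (3, 9), (4, 53), (7, 72), (9, 44), (10, 38), (11, 68), (13, 9), (16, 9), (17, 30), (18, 4), (21, 34), (22, 24), (23, 15)])
READ b @v11: history=[(2, 28), (3, 9), (4, 53), (7, 72), (9, 44), (10, 38), (11, 68), (13, 9), (16, 9), (17, 30), (18, 4), (21, 34), (22, 24), (23, 15)] -> pick v11 -> 68
v24: WRITE b=10  (b history now [(2, 28), (3, 9), (4, 53), (7, 72), (9, 44), (10, 38), (11, 68), (13, 9), (16, 9), (17, 30), (18, 4), (21, 34), (22, 24), (23, 15), (24, 10)])
READ b @v14: history=[(2, 28), (3, 9), (4, 53), (7, 72), (9, 44), (10, 38), (11, 68), (13, 9), (16, 9), (17, 30), (18, 4), (21, 34), (22, 24), (23, 15), (24, 10)] -> pick v13 -> 9
v25: WRITE a=61  (a history now [(1, 20), (5, 14), (6, 5), (8, 70), (12, 29), (14, 16), (15, 60), (19, 3), (20, 59), (25, 61)])
READ b @v20: history=[(2, 28), (3, 9), (4, 53), (7, 72), (9, 44), (10, 38), (11, 68), (13, 9), (16, 9), (17, 30), (18, 4), (21, 34), (22, 24), (23, 15), (24, 10)] -> pick v18 -> 4
v26: WRITE b=33  (b history now [(2, 28), (3, 9), (4, 53), (7, 72), (9, 44), (10, 38), (11, 68), (13, 9), (16, 9), (17, 30), (18, 4), (21, 34), (22, 24), (23, 15), (24, 10), (26, 33)])
v27: WRITE b=4  (b history now [(2, 28), (3, 9), (4, 53), (7, 72), (9, 44), (10, 38), (11, 68), (13, 9), (16, 9), (17, 30), (18, 4), (21, 34), (22, 24), (23, 15), (24, 10), (26, 33), (27, 4)])
v28: WRITE a=30  (a history now [(1, 20), (5, 14), (6, 5), (8, 70), (12, 29), (14, 16), (15, 60), (19, 3), (20, 59), (25, 61), (28, 30)])
v29: WRITE b=12  (b history now [(2, 28), (3, 9), (4, 53), (7, 72), (9, 44), (10, 38), (11, 68), (13, 9), (16, 9), (17, 30), (18, 4), (21, 34), (22, 24), (23, 15), (24, 10), (26, 33), (27, 4), (29, 12)])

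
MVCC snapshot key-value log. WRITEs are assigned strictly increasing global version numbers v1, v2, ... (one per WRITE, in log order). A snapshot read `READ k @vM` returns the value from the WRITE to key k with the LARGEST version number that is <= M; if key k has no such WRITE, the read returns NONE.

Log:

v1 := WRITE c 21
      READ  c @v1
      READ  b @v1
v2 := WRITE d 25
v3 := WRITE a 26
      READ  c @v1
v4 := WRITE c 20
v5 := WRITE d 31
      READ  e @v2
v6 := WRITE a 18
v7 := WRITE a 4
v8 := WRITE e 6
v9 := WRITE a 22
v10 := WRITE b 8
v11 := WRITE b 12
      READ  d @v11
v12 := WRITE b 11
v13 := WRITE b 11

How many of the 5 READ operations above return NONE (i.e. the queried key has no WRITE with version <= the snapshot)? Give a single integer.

v1: WRITE c=21  (c history now [(1, 21)])
READ c @v1: history=[(1, 21)] -> pick v1 -> 21
READ b @v1: history=[] -> no version <= 1 -> NONE
v2: WRITE d=25  (d history now [(2, 25)])
v3: WRITE a=26  (a history now [(3, 26)])
READ c @v1: history=[(1, 21)] -> pick v1 -> 21
v4: WRITE c=20  (c history now [(1, 21), (4, 20)])
v5: WRITE d=31  (d history now [(2, 25), (5, 31)])
READ e @v2: history=[] -> no version <= 2 -> NONE
v6: WRITE a=18  (a history now [(3, 26), (6, 18)])
v7: WRITE a=4  (a history now [(3, 26), (6, 18), (7, 4)])
v8: WRITE e=6  (e history now [(8, 6)])
v9: WRITE a=22  (a history now [(3, 26), (6, 18), (7, 4), (9, 22)])
v10: WRITE b=8  (b history now [(10, 8)])
v11: WRITE b=12  (b history now [(10, 8), (11, 12)])
READ d @v11: history=[(2, 25), (5, 31)] -> pick v5 -> 31
v12: WRITE b=11  (b history now [(10, 8), (11, 12), (12, 11)])
v13: WRITE b=11  (b history now [(10, 8), (11, 12), (12, 11), (13, 11)])
Read results in order: ['21', 'NONE', '21', 'NONE', '31']
NONE count = 2

Answer: 2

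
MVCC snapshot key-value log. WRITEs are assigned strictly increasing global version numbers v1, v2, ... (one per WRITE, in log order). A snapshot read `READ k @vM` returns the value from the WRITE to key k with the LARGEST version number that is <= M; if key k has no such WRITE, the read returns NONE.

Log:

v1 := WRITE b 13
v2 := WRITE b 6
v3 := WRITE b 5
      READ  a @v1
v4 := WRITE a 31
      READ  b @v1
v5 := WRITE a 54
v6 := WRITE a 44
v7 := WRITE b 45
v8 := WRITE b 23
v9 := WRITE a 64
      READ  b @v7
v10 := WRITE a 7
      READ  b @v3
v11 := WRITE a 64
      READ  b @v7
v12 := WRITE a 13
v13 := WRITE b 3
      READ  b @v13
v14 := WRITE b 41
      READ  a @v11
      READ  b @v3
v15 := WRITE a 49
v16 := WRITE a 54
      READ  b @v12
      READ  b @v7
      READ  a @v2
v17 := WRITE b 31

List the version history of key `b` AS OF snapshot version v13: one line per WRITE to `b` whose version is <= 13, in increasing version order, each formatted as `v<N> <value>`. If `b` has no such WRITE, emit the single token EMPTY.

Scan writes for key=b with version <= 13:
  v1 WRITE b 13 -> keep
  v2 WRITE b 6 -> keep
  v3 WRITE b 5 -> keep
  v4 WRITE a 31 -> skip
  v5 WRITE a 54 -> skip
  v6 WRITE a 44 -> skip
  v7 WRITE b 45 -> keep
  v8 WRITE b 23 -> keep
  v9 WRITE a 64 -> skip
  v10 WRITE a 7 -> skip
  v11 WRITE a 64 -> skip
  v12 WRITE a 13 -> skip
  v13 WRITE b 3 -> keep
  v14 WRITE b 41 -> drop (> snap)
  v15 WRITE a 49 -> skip
  v16 WRITE a 54 -> skip
  v17 WRITE b 31 -> drop (> snap)
Collected: [(1, 13), (2, 6), (3, 5), (7, 45), (8, 23), (13, 3)]

Answer: v1 13
v2 6
v3 5
v7 45
v8 23
v13 3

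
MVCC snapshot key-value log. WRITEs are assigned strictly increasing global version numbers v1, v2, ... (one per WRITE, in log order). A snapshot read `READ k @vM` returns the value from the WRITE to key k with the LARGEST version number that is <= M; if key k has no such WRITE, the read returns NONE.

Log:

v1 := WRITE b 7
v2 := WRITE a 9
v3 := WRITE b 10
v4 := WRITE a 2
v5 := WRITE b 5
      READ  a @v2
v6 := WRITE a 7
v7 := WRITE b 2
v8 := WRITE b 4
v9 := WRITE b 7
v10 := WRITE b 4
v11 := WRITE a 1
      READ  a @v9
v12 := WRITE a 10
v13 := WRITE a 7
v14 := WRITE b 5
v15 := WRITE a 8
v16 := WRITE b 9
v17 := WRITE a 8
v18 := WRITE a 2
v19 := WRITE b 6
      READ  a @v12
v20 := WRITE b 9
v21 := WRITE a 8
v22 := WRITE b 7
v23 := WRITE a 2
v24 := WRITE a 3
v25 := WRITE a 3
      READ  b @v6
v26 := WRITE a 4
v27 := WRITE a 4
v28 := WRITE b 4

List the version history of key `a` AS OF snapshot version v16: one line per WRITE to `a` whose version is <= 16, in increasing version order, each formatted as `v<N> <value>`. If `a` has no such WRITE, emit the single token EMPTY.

Answer: v2 9
v4 2
v6 7
v11 1
v12 10
v13 7
v15 8

Derivation:
Scan writes for key=a with version <= 16:
  v1 WRITE b 7 -> skip
  v2 WRITE a 9 -> keep
  v3 WRITE b 10 -> skip
  v4 WRITE a 2 -> keep
  v5 WRITE b 5 -> skip
  v6 WRITE a 7 -> keep
  v7 WRITE b 2 -> skip
  v8 WRITE b 4 -> skip
  v9 WRITE b 7 -> skip
  v10 WRITE b 4 -> skip
  v11 WRITE a 1 -> keep
  v12 WRITE a 10 -> keep
  v13 WRITE a 7 -> keep
  v14 WRITE b 5 -> skip
  v15 WRITE a 8 -> keep
  v16 WRITE b 9 -> skip
  v17 WRITE a 8 -> drop (> snap)
  v18 WRITE a 2 -> drop (> snap)
  v19 WRITE b 6 -> skip
  v20 WRITE b 9 -> skip
  v21 WRITE a 8 -> drop (> snap)
  v22 WRITE b 7 -> skip
  v23 WRITE a 2 -> drop (> snap)
  v24 WRITE a 3 -> drop (> snap)
  v25 WRITE a 3 -> drop (> snap)
  v26 WRITE a 4 -> drop (> snap)
  v27 WRITE a 4 -> drop (> snap)
  v28 WRITE b 4 -> skip
Collected: [(2, 9), (4, 2), (6, 7), (11, 1), (12, 10), (13, 7), (15, 8)]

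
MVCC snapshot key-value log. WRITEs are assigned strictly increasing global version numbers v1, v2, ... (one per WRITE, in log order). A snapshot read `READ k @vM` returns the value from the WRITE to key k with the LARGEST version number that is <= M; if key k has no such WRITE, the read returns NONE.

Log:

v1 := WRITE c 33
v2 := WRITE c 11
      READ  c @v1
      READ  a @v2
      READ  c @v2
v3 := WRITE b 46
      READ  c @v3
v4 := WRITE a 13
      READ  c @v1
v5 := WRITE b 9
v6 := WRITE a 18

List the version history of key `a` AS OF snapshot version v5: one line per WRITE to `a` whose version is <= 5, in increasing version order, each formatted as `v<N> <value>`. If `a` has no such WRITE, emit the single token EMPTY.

Scan writes for key=a with version <= 5:
  v1 WRITE c 33 -> skip
  v2 WRITE c 11 -> skip
  v3 WRITE b 46 -> skip
  v4 WRITE a 13 -> keep
  v5 WRITE b 9 -> skip
  v6 WRITE a 18 -> drop (> snap)
Collected: [(4, 13)]

Answer: v4 13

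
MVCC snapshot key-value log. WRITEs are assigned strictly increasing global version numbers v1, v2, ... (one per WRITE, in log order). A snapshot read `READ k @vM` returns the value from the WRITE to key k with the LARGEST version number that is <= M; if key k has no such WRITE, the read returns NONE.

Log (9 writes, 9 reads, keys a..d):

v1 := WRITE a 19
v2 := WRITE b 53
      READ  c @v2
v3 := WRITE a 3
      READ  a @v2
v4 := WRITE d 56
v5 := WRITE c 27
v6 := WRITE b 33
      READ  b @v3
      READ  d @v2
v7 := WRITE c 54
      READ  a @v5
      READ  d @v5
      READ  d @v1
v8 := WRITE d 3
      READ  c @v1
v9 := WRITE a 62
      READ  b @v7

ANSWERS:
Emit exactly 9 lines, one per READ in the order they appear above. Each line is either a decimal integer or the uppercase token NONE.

v1: WRITE a=19  (a history now [(1, 19)])
v2: WRITE b=53  (b history now [(2, 53)])
READ c @v2: history=[] -> no version <= 2 -> NONE
v3: WRITE a=3  (a history now [(1, 19), (3, 3)])
READ a @v2: history=[(1, 19), (3, 3)] -> pick v1 -> 19
v4: WRITE d=56  (d history now [(4, 56)])
v5: WRITE c=27  (c history now [(5, 27)])
v6: WRITE b=33  (b history now [(2, 53), (6, 33)])
READ b @v3: history=[(2, 53), (6, 33)] -> pick v2 -> 53
READ d @v2: history=[(4, 56)] -> no version <= 2 -> NONE
v7: WRITE c=54  (c history now [(5, 27), (7, 54)])
READ a @v5: history=[(1, 19), (3, 3)] -> pick v3 -> 3
READ d @v5: history=[(4, 56)] -> pick v4 -> 56
READ d @v1: history=[(4, 56)] -> no version <= 1 -> NONE
v8: WRITE d=3  (d history now [(4, 56), (8, 3)])
READ c @v1: history=[(5, 27), (7, 54)] -> no version <= 1 -> NONE
v9: WRITE a=62  (a history now [(1, 19), (3, 3), (9, 62)])
READ b @v7: history=[(2, 53), (6, 33)] -> pick v6 -> 33

Answer: NONE
19
53
NONE
3
56
NONE
NONE
33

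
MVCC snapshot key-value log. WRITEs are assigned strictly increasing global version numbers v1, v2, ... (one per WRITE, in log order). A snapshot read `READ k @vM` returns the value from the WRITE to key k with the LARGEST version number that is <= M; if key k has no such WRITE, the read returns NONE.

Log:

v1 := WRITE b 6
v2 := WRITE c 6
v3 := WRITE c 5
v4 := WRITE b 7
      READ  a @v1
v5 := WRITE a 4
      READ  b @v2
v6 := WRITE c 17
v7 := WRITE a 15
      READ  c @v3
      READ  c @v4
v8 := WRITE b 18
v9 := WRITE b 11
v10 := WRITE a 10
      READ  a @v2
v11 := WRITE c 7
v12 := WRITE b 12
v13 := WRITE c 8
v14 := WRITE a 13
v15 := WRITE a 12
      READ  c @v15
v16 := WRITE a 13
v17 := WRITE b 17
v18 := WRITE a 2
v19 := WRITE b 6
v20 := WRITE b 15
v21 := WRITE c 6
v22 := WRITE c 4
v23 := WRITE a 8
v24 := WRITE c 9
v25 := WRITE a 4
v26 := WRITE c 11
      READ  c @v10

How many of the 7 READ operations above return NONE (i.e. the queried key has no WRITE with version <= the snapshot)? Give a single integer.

v1: WRITE b=6  (b history now [(1, 6)])
v2: WRITE c=6  (c history now [(2, 6)])
v3: WRITE c=5  (c history now [(2, 6), (3, 5)])
v4: WRITE b=7  (b history now [(1, 6), (4, 7)])
READ a @v1: history=[] -> no version <= 1 -> NONE
v5: WRITE a=4  (a history now [(5, 4)])
READ b @v2: history=[(1, 6), (4, 7)] -> pick v1 -> 6
v6: WRITE c=17  (c history now [(2, 6), (3, 5), (6, 17)])
v7: WRITE a=15  (a history now [(5, 4), (7, 15)])
READ c @v3: history=[(2, 6), (3, 5), (6, 17)] -> pick v3 -> 5
READ c @v4: history=[(2, 6), (3, 5), (6, 17)] -> pick v3 -> 5
v8: WRITE b=18  (b history now [(1, 6), (4, 7), (8, 18)])
v9: WRITE b=11  (b history now [(1, 6), (4, 7), (8, 18), (9, 11)])
v10: WRITE a=10  (a history now [(5, 4), (7, 15), (10, 10)])
READ a @v2: history=[(5, 4), (7, 15), (10, 10)] -> no version <= 2 -> NONE
v11: WRITE c=7  (c history now [(2, 6), (3, 5), (6, 17), (11, 7)])
v12: WRITE b=12  (b history now [(1, 6), (4, 7), (8, 18), (9, 11), (12, 12)])
v13: WRITE c=8  (c history now [(2, 6), (3, 5), (6, 17), (11, 7), (13, 8)])
v14: WRITE a=13  (a history now [(5, 4), (7, 15), (10, 10), (14, 13)])
v15: WRITE a=12  (a history now [(5, 4), (7, 15), (10, 10), (14, 13), (15, 12)])
READ c @v15: history=[(2, 6), (3, 5), (6, 17), (11, 7), (13, 8)] -> pick v13 -> 8
v16: WRITE a=13  (a history now [(5, 4), (7, 15), (10, 10), (14, 13), (15, 12), (16, 13)])
v17: WRITE b=17  (b history now [(1, 6), (4, 7), (8, 18), (9, 11), (12, 12), (17, 17)])
v18: WRITE a=2  (a history now [(5, 4), (7, 15), (10, 10), (14, 13), (15, 12), (16, 13), (18, 2)])
v19: WRITE b=6  (b history now [(1, 6), (4, 7), (8, 18), (9, 11), (12, 12), (17, 17), (19, 6)])
v20: WRITE b=15  (b history now [(1, 6), (4, 7), (8, 18), (9, 11), (12, 12), (17, 17), (19, 6), (20, 15)])
v21: WRITE c=6  (c history now [(2, 6), (3, 5), (6, 17), (11, 7), (13, 8), (21, 6)])
v22: WRITE c=4  (c history now [(2, 6), (3, 5), (6, 17), (11, 7), (13, 8), (21, 6), (22, 4)])
v23: WRITE a=8  (a history now [(5, 4), (7, 15), (10, 10), (14, 13), (15, 12), (16, 13), (18, 2), (23, 8)])
v24: WRITE c=9  (c history now [(2, 6), (3, 5), (6, 17), (11, 7), (13, 8), (21, 6), (22, 4), (24, 9)])
v25: WRITE a=4  (a history now [(5, 4), (7, 15), (10, 10), (14, 13), (15, 12), (16, 13), (18, 2), (23, 8), (25, 4)])
v26: WRITE c=11  (c history now [(2, 6), (3, 5), (6, 17), (11, 7), (13, 8), (21, 6), (22, 4), (24, 9), (26, 11)])
READ c @v10: history=[(2, 6), (3, 5), (6, 17), (11, 7), (13, 8), (21, 6), (22, 4), (24, 9), (26, 11)] -> pick v6 -> 17
Read results in order: ['NONE', '6', '5', '5', 'NONE', '8', '17']
NONE count = 2

Answer: 2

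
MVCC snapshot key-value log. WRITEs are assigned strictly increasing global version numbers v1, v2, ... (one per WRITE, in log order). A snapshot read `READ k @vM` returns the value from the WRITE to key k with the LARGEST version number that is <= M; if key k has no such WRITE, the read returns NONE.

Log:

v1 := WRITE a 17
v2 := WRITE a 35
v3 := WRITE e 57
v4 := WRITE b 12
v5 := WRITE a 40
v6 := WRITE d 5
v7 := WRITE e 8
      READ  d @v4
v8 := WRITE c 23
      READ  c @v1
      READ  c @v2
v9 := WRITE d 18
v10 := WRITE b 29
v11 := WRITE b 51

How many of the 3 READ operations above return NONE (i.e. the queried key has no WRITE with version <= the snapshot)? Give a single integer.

v1: WRITE a=17  (a history now [(1, 17)])
v2: WRITE a=35  (a history now [(1, 17), (2, 35)])
v3: WRITE e=57  (e history now [(3, 57)])
v4: WRITE b=12  (b history now [(4, 12)])
v5: WRITE a=40  (a history now [(1, 17), (2, 35), (5, 40)])
v6: WRITE d=5  (d history now [(6, 5)])
v7: WRITE e=8  (e history now [(3, 57), (7, 8)])
READ d @v4: history=[(6, 5)] -> no version <= 4 -> NONE
v8: WRITE c=23  (c history now [(8, 23)])
READ c @v1: history=[(8, 23)] -> no version <= 1 -> NONE
READ c @v2: history=[(8, 23)] -> no version <= 2 -> NONE
v9: WRITE d=18  (d history now [(6, 5), (9, 18)])
v10: WRITE b=29  (b history now [(4, 12), (10, 29)])
v11: WRITE b=51  (b history now [(4, 12), (10, 29), (11, 51)])
Read results in order: ['NONE', 'NONE', 'NONE']
NONE count = 3

Answer: 3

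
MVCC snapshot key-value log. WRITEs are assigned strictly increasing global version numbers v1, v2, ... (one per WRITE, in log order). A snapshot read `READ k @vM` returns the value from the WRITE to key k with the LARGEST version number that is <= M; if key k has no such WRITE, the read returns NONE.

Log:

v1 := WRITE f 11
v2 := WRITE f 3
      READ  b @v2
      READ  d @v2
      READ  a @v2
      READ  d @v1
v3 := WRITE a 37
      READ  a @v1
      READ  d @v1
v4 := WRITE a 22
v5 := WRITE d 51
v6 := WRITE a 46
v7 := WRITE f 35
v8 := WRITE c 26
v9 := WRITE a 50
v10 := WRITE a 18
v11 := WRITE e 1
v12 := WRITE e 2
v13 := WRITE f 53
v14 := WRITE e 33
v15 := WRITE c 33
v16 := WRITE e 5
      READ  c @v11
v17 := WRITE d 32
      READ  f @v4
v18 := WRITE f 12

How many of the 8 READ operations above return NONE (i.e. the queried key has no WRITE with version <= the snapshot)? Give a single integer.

Answer: 6

Derivation:
v1: WRITE f=11  (f history now [(1, 11)])
v2: WRITE f=3  (f history now [(1, 11), (2, 3)])
READ b @v2: history=[] -> no version <= 2 -> NONE
READ d @v2: history=[] -> no version <= 2 -> NONE
READ a @v2: history=[] -> no version <= 2 -> NONE
READ d @v1: history=[] -> no version <= 1 -> NONE
v3: WRITE a=37  (a history now [(3, 37)])
READ a @v1: history=[(3, 37)] -> no version <= 1 -> NONE
READ d @v1: history=[] -> no version <= 1 -> NONE
v4: WRITE a=22  (a history now [(3, 37), (4, 22)])
v5: WRITE d=51  (d history now [(5, 51)])
v6: WRITE a=46  (a history now [(3, 37), (4, 22), (6, 46)])
v7: WRITE f=35  (f history now [(1, 11), (2, 3), (7, 35)])
v8: WRITE c=26  (c history now [(8, 26)])
v9: WRITE a=50  (a history now [(3, 37), (4, 22), (6, 46), (9, 50)])
v10: WRITE a=18  (a history now [(3, 37), (4, 22), (6, 46), (9, 50), (10, 18)])
v11: WRITE e=1  (e history now [(11, 1)])
v12: WRITE e=2  (e history now [(11, 1), (12, 2)])
v13: WRITE f=53  (f history now [(1, 11), (2, 3), (7, 35), (13, 53)])
v14: WRITE e=33  (e history now [(11, 1), (12, 2), (14, 33)])
v15: WRITE c=33  (c history now [(8, 26), (15, 33)])
v16: WRITE e=5  (e history now [(11, 1), (12, 2), (14, 33), (16, 5)])
READ c @v11: history=[(8, 26), (15, 33)] -> pick v8 -> 26
v17: WRITE d=32  (d history now [(5, 51), (17, 32)])
READ f @v4: history=[(1, 11), (2, 3), (7, 35), (13, 53)] -> pick v2 -> 3
v18: WRITE f=12  (f history now [(1, 11), (2, 3), (7, 35), (13, 53), (18, 12)])
Read results in order: ['NONE', 'NONE', 'NONE', 'NONE', 'NONE', 'NONE', '26', '3']
NONE count = 6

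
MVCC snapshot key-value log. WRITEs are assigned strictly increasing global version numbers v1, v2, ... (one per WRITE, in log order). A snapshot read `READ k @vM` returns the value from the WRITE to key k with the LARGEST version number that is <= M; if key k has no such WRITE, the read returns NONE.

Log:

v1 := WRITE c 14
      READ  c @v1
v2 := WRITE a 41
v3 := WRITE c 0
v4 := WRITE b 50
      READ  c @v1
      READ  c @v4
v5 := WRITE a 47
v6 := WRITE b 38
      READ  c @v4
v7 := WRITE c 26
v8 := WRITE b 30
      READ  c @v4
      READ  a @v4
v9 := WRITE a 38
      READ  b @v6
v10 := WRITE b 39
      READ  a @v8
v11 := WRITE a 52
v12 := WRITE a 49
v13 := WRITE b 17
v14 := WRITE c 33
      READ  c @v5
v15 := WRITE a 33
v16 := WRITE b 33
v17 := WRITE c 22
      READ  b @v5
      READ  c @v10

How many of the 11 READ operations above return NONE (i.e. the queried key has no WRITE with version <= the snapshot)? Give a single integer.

Answer: 0

Derivation:
v1: WRITE c=14  (c history now [(1, 14)])
READ c @v1: history=[(1, 14)] -> pick v1 -> 14
v2: WRITE a=41  (a history now [(2, 41)])
v3: WRITE c=0  (c history now [(1, 14), (3, 0)])
v4: WRITE b=50  (b history now [(4, 50)])
READ c @v1: history=[(1, 14), (3, 0)] -> pick v1 -> 14
READ c @v4: history=[(1, 14), (3, 0)] -> pick v3 -> 0
v5: WRITE a=47  (a history now [(2, 41), (5, 47)])
v6: WRITE b=38  (b history now [(4, 50), (6, 38)])
READ c @v4: history=[(1, 14), (3, 0)] -> pick v3 -> 0
v7: WRITE c=26  (c history now [(1, 14), (3, 0), (7, 26)])
v8: WRITE b=30  (b history now [(4, 50), (6, 38), (8, 30)])
READ c @v4: history=[(1, 14), (3, 0), (7, 26)] -> pick v3 -> 0
READ a @v4: history=[(2, 41), (5, 47)] -> pick v2 -> 41
v9: WRITE a=38  (a history now [(2, 41), (5, 47), (9, 38)])
READ b @v6: history=[(4, 50), (6, 38), (8, 30)] -> pick v6 -> 38
v10: WRITE b=39  (b history now [(4, 50), (6, 38), (8, 30), (10, 39)])
READ a @v8: history=[(2, 41), (5, 47), (9, 38)] -> pick v5 -> 47
v11: WRITE a=52  (a history now [(2, 41), (5, 47), (9, 38), (11, 52)])
v12: WRITE a=49  (a history now [(2, 41), (5, 47), (9, 38), (11, 52), (12, 49)])
v13: WRITE b=17  (b history now [(4, 50), (6, 38), (8, 30), (10, 39), (13, 17)])
v14: WRITE c=33  (c history now [(1, 14), (3, 0), (7, 26), (14, 33)])
READ c @v5: history=[(1, 14), (3, 0), (7, 26), (14, 33)] -> pick v3 -> 0
v15: WRITE a=33  (a history now [(2, 41), (5, 47), (9, 38), (11, 52), (12, 49), (15, 33)])
v16: WRITE b=33  (b history now [(4, 50), (6, 38), (8, 30), (10, 39), (13, 17), (16, 33)])
v17: WRITE c=22  (c history now [(1, 14), (3, 0), (7, 26), (14, 33), (17, 22)])
READ b @v5: history=[(4, 50), (6, 38), (8, 30), (10, 39), (13, 17), (16, 33)] -> pick v4 -> 50
READ c @v10: history=[(1, 14), (3, 0), (7, 26), (14, 33), (17, 22)] -> pick v7 -> 26
Read results in order: ['14', '14', '0', '0', '0', '41', '38', '47', '0', '50', '26']
NONE count = 0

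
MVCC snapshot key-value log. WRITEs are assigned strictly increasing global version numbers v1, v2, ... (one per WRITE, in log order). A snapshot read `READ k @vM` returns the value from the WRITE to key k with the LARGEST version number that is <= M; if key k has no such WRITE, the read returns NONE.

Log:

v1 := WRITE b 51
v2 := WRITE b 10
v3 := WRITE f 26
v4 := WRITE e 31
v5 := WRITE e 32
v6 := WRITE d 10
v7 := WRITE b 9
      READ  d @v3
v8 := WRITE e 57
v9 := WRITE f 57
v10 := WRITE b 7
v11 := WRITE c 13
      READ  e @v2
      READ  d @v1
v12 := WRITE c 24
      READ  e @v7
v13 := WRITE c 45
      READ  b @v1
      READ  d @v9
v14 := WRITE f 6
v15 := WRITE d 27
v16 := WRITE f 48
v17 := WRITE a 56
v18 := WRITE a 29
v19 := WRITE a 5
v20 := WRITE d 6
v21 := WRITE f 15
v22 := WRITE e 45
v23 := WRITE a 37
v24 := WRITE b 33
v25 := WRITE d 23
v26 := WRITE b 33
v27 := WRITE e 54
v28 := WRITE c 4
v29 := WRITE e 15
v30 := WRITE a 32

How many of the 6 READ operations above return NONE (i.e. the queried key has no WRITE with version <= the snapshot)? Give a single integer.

v1: WRITE b=51  (b history now [(1, 51)])
v2: WRITE b=10  (b history now [(1, 51), (2, 10)])
v3: WRITE f=26  (f history now [(3, 26)])
v4: WRITE e=31  (e history now [(4, 31)])
v5: WRITE e=32  (e history now [(4, 31), (5, 32)])
v6: WRITE d=10  (d history now [(6, 10)])
v7: WRITE b=9  (b history now [(1, 51), (2, 10), (7, 9)])
READ d @v3: history=[(6, 10)] -> no version <= 3 -> NONE
v8: WRITE e=57  (e history now [(4, 31), (5, 32), (8, 57)])
v9: WRITE f=57  (f history now [(3, 26), (9, 57)])
v10: WRITE b=7  (b history now [(1, 51), (2, 10), (7, 9), (10, 7)])
v11: WRITE c=13  (c history now [(11, 13)])
READ e @v2: history=[(4, 31), (5, 32), (8, 57)] -> no version <= 2 -> NONE
READ d @v1: history=[(6, 10)] -> no version <= 1 -> NONE
v12: WRITE c=24  (c history now [(11, 13), (12, 24)])
READ e @v7: history=[(4, 31), (5, 32), (8, 57)] -> pick v5 -> 32
v13: WRITE c=45  (c history now [(11, 13), (12, 24), (13, 45)])
READ b @v1: history=[(1, 51), (2, 10), (7, 9), (10, 7)] -> pick v1 -> 51
READ d @v9: history=[(6, 10)] -> pick v6 -> 10
v14: WRITE f=6  (f history now [(3, 26), (9, 57), (14, 6)])
v15: WRITE d=27  (d history now [(6, 10), (15, 27)])
v16: WRITE f=48  (f history now [(3, 26), (9, 57), (14, 6), (16, 48)])
v17: WRITE a=56  (a history now [(17, 56)])
v18: WRITE a=29  (a history now [(17, 56), (18, 29)])
v19: WRITE a=5  (a history now [(17, 56), (18, 29), (19, 5)])
v20: WRITE d=6  (d history now [(6, 10), (15, 27), (20, 6)])
v21: WRITE f=15  (f history now [(3, 26), (9, 57), (14, 6), (16, 48), (21, 15)])
v22: WRITE e=45  (e history now [(4, 31), (5, 32), (8, 57), (22, 45)])
v23: WRITE a=37  (a history now [(17, 56), (18, 29), (19, 5), (23, 37)])
v24: WRITE b=33  (b history now [(1, 51), (2, 10), (7, 9), (10, 7), (24, 33)])
v25: WRITE d=23  (d history now [(6, 10), (15, 27), (20, 6), (25, 23)])
v26: WRITE b=33  (b history now [(1, 51), (2, 10), (7, 9), (10, 7), (24, 33), (26, 33)])
v27: WRITE e=54  (e history now [(4, 31), (5, 32), (8, 57), (22, 45), (27, 54)])
v28: WRITE c=4  (c history now [(11, 13), (12, 24), (13, 45), (28, 4)])
v29: WRITE e=15  (e history now [(4, 31), (5, 32), (8, 57), (22, 45), (27, 54), (29, 15)])
v30: WRITE a=32  (a history now [(17, 56), (18, 29), (19, 5), (23, 37), (30, 32)])
Read results in order: ['NONE', 'NONE', 'NONE', '32', '51', '10']
NONE count = 3

Answer: 3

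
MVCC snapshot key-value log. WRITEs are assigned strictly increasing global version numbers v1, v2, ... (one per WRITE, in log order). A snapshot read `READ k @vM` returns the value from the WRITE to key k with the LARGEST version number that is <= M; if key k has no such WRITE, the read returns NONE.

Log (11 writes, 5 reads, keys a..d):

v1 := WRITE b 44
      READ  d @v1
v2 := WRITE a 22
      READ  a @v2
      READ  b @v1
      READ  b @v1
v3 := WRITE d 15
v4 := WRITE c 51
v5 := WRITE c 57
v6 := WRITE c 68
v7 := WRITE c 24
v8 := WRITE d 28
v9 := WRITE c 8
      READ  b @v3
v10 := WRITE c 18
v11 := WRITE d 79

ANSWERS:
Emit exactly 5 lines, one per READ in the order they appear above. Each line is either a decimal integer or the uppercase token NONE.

v1: WRITE b=44  (b history now [(1, 44)])
READ d @v1: history=[] -> no version <= 1 -> NONE
v2: WRITE a=22  (a history now [(2, 22)])
READ a @v2: history=[(2, 22)] -> pick v2 -> 22
READ b @v1: history=[(1, 44)] -> pick v1 -> 44
READ b @v1: history=[(1, 44)] -> pick v1 -> 44
v3: WRITE d=15  (d history now [(3, 15)])
v4: WRITE c=51  (c history now [(4, 51)])
v5: WRITE c=57  (c history now [(4, 51), (5, 57)])
v6: WRITE c=68  (c history now [(4, 51), (5, 57), (6, 68)])
v7: WRITE c=24  (c history now [(4, 51), (5, 57), (6, 68), (7, 24)])
v8: WRITE d=28  (d history now [(3, 15), (8, 28)])
v9: WRITE c=8  (c history now [(4, 51), (5, 57), (6, 68), (7, 24), (9, 8)])
READ b @v3: history=[(1, 44)] -> pick v1 -> 44
v10: WRITE c=18  (c history now [(4, 51), (5, 57), (6, 68), (7, 24), (9, 8), (10, 18)])
v11: WRITE d=79  (d history now [(3, 15), (8, 28), (11, 79)])

Answer: NONE
22
44
44
44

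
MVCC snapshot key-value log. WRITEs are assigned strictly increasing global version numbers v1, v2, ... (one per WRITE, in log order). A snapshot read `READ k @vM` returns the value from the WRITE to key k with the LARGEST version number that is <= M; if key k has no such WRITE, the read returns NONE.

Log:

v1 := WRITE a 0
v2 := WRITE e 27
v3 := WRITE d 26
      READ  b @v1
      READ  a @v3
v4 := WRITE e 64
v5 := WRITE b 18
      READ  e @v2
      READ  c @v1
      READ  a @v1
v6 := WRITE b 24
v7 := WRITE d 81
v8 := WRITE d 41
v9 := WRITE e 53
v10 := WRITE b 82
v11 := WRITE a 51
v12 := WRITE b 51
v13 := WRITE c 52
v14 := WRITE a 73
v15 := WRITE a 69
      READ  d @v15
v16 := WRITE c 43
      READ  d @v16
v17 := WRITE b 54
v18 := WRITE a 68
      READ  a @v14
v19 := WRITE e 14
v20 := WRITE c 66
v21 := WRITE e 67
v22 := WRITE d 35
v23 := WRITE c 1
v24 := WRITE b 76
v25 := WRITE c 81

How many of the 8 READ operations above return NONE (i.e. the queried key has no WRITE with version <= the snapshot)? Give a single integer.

v1: WRITE a=0  (a history now [(1, 0)])
v2: WRITE e=27  (e history now [(2, 27)])
v3: WRITE d=26  (d history now [(3, 26)])
READ b @v1: history=[] -> no version <= 1 -> NONE
READ a @v3: history=[(1, 0)] -> pick v1 -> 0
v4: WRITE e=64  (e history now [(2, 27), (4, 64)])
v5: WRITE b=18  (b history now [(5, 18)])
READ e @v2: history=[(2, 27), (4, 64)] -> pick v2 -> 27
READ c @v1: history=[] -> no version <= 1 -> NONE
READ a @v1: history=[(1, 0)] -> pick v1 -> 0
v6: WRITE b=24  (b history now [(5, 18), (6, 24)])
v7: WRITE d=81  (d history now [(3, 26), (7, 81)])
v8: WRITE d=41  (d history now [(3, 26), (7, 81), (8, 41)])
v9: WRITE e=53  (e history now [(2, 27), (4, 64), (9, 53)])
v10: WRITE b=82  (b history now [(5, 18), (6, 24), (10, 82)])
v11: WRITE a=51  (a history now [(1, 0), (11, 51)])
v12: WRITE b=51  (b history now [(5, 18), (6, 24), (10, 82), (12, 51)])
v13: WRITE c=52  (c history now [(13, 52)])
v14: WRITE a=73  (a history now [(1, 0), (11, 51), (14, 73)])
v15: WRITE a=69  (a history now [(1, 0), (11, 51), (14, 73), (15, 69)])
READ d @v15: history=[(3, 26), (7, 81), (8, 41)] -> pick v8 -> 41
v16: WRITE c=43  (c history now [(13, 52), (16, 43)])
READ d @v16: history=[(3, 26), (7, 81), (8, 41)] -> pick v8 -> 41
v17: WRITE b=54  (b history now [(5, 18), (6, 24), (10, 82), (12, 51), (17, 54)])
v18: WRITE a=68  (a history now [(1, 0), (11, 51), (14, 73), (15, 69), (18, 68)])
READ a @v14: history=[(1, 0), (11, 51), (14, 73), (15, 69), (18, 68)] -> pick v14 -> 73
v19: WRITE e=14  (e history now [(2, 27), (4, 64), (9, 53), (19, 14)])
v20: WRITE c=66  (c history now [(13, 52), (16, 43), (20, 66)])
v21: WRITE e=67  (e history now [(2, 27), (4, 64), (9, 53), (19, 14), (21, 67)])
v22: WRITE d=35  (d history now [(3, 26), (7, 81), (8, 41), (22, 35)])
v23: WRITE c=1  (c history now [(13, 52), (16, 43), (20, 66), (23, 1)])
v24: WRITE b=76  (b history now [(5, 18), (6, 24), (10, 82), (12, 51), (17, 54), (24, 76)])
v25: WRITE c=81  (c history now [(13, 52), (16, 43), (20, 66), (23, 1), (25, 81)])
Read results in order: ['NONE', '0', '27', 'NONE', '0', '41', '41', '73']
NONE count = 2

Answer: 2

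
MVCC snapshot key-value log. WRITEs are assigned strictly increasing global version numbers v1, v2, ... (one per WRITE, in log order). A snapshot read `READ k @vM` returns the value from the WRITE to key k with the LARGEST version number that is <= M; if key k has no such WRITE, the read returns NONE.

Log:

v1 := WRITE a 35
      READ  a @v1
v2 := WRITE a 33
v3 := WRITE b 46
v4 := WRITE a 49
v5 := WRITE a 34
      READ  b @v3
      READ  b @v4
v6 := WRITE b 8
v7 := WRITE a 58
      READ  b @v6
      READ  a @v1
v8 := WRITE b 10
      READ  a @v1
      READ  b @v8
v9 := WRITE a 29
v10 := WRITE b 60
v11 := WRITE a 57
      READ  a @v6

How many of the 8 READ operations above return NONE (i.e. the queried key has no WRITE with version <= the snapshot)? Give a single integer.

v1: WRITE a=35  (a history now [(1, 35)])
READ a @v1: history=[(1, 35)] -> pick v1 -> 35
v2: WRITE a=33  (a history now [(1, 35), (2, 33)])
v3: WRITE b=46  (b history now [(3, 46)])
v4: WRITE a=49  (a history now [(1, 35), (2, 33), (4, 49)])
v5: WRITE a=34  (a history now [(1, 35), (2, 33), (4, 49), (5, 34)])
READ b @v3: history=[(3, 46)] -> pick v3 -> 46
READ b @v4: history=[(3, 46)] -> pick v3 -> 46
v6: WRITE b=8  (b history now [(3, 46), (6, 8)])
v7: WRITE a=58  (a history now [(1, 35), (2, 33), (4, 49), (5, 34), (7, 58)])
READ b @v6: history=[(3, 46), (6, 8)] -> pick v6 -> 8
READ a @v1: history=[(1, 35), (2, 33), (4, 49), (5, 34), (7, 58)] -> pick v1 -> 35
v8: WRITE b=10  (b history now [(3, 46), (6, 8), (8, 10)])
READ a @v1: history=[(1, 35), (2, 33), (4, 49), (5, 34), (7, 58)] -> pick v1 -> 35
READ b @v8: history=[(3, 46), (6, 8), (8, 10)] -> pick v8 -> 10
v9: WRITE a=29  (a history now [(1, 35), (2, 33), (4, 49), (5, 34), (7, 58), (9, 29)])
v10: WRITE b=60  (b history now [(3, 46), (6, 8), (8, 10), (10, 60)])
v11: WRITE a=57  (a history now [(1, 35), (2, 33), (4, 49), (5, 34), (7, 58), (9, 29), (11, 57)])
READ a @v6: history=[(1, 35), (2, 33), (4, 49), (5, 34), (7, 58), (9, 29), (11, 57)] -> pick v5 -> 34
Read results in order: ['35', '46', '46', '8', '35', '35', '10', '34']
NONE count = 0

Answer: 0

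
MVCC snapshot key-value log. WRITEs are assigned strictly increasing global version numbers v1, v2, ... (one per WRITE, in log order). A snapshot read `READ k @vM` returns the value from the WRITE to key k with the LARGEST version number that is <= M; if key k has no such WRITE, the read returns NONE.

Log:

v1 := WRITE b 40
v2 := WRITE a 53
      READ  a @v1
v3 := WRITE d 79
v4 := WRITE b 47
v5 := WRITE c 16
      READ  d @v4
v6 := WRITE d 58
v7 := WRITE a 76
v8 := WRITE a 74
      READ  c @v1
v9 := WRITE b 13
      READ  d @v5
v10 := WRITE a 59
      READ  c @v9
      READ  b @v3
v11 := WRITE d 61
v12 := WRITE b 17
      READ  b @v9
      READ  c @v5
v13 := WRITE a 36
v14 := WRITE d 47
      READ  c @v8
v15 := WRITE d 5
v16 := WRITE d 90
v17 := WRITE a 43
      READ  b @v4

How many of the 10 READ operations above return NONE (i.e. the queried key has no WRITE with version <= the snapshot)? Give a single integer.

Answer: 2

Derivation:
v1: WRITE b=40  (b history now [(1, 40)])
v2: WRITE a=53  (a history now [(2, 53)])
READ a @v1: history=[(2, 53)] -> no version <= 1 -> NONE
v3: WRITE d=79  (d history now [(3, 79)])
v4: WRITE b=47  (b history now [(1, 40), (4, 47)])
v5: WRITE c=16  (c history now [(5, 16)])
READ d @v4: history=[(3, 79)] -> pick v3 -> 79
v6: WRITE d=58  (d history now [(3, 79), (6, 58)])
v7: WRITE a=76  (a history now [(2, 53), (7, 76)])
v8: WRITE a=74  (a history now [(2, 53), (7, 76), (8, 74)])
READ c @v1: history=[(5, 16)] -> no version <= 1 -> NONE
v9: WRITE b=13  (b history now [(1, 40), (4, 47), (9, 13)])
READ d @v5: history=[(3, 79), (6, 58)] -> pick v3 -> 79
v10: WRITE a=59  (a history now [(2, 53), (7, 76), (8, 74), (10, 59)])
READ c @v9: history=[(5, 16)] -> pick v5 -> 16
READ b @v3: history=[(1, 40), (4, 47), (9, 13)] -> pick v1 -> 40
v11: WRITE d=61  (d history now [(3, 79), (6, 58), (11, 61)])
v12: WRITE b=17  (b history now [(1, 40), (4, 47), (9, 13), (12, 17)])
READ b @v9: history=[(1, 40), (4, 47), (9, 13), (12, 17)] -> pick v9 -> 13
READ c @v5: history=[(5, 16)] -> pick v5 -> 16
v13: WRITE a=36  (a history now [(2, 53), (7, 76), (8, 74), (10, 59), (13, 36)])
v14: WRITE d=47  (d history now [(3, 79), (6, 58), (11, 61), (14, 47)])
READ c @v8: history=[(5, 16)] -> pick v5 -> 16
v15: WRITE d=5  (d history now [(3, 79), (6, 58), (11, 61), (14, 47), (15, 5)])
v16: WRITE d=90  (d history now [(3, 79), (6, 58), (11, 61), (14, 47), (15, 5), (16, 90)])
v17: WRITE a=43  (a history now [(2, 53), (7, 76), (8, 74), (10, 59), (13, 36), (17, 43)])
READ b @v4: history=[(1, 40), (4, 47), (9, 13), (12, 17)] -> pick v4 -> 47
Read results in order: ['NONE', '79', 'NONE', '79', '16', '40', '13', '16', '16', '47']
NONE count = 2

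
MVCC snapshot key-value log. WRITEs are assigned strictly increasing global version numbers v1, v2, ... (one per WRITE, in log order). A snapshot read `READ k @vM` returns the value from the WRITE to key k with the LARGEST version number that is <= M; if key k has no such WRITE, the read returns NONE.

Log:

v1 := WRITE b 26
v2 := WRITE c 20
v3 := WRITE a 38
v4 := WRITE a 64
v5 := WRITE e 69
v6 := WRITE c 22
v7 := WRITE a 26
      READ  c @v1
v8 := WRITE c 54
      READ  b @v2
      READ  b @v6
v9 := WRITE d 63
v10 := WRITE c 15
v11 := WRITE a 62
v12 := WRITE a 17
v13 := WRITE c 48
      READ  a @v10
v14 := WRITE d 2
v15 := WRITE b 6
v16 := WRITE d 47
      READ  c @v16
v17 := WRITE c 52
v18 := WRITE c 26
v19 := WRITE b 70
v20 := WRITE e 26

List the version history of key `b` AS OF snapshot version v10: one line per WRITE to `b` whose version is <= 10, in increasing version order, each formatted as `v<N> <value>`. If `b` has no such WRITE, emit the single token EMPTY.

Answer: v1 26

Derivation:
Scan writes for key=b with version <= 10:
  v1 WRITE b 26 -> keep
  v2 WRITE c 20 -> skip
  v3 WRITE a 38 -> skip
  v4 WRITE a 64 -> skip
  v5 WRITE e 69 -> skip
  v6 WRITE c 22 -> skip
  v7 WRITE a 26 -> skip
  v8 WRITE c 54 -> skip
  v9 WRITE d 63 -> skip
  v10 WRITE c 15 -> skip
  v11 WRITE a 62 -> skip
  v12 WRITE a 17 -> skip
  v13 WRITE c 48 -> skip
  v14 WRITE d 2 -> skip
  v15 WRITE b 6 -> drop (> snap)
  v16 WRITE d 47 -> skip
  v17 WRITE c 52 -> skip
  v18 WRITE c 26 -> skip
  v19 WRITE b 70 -> drop (> snap)
  v20 WRITE e 26 -> skip
Collected: [(1, 26)]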